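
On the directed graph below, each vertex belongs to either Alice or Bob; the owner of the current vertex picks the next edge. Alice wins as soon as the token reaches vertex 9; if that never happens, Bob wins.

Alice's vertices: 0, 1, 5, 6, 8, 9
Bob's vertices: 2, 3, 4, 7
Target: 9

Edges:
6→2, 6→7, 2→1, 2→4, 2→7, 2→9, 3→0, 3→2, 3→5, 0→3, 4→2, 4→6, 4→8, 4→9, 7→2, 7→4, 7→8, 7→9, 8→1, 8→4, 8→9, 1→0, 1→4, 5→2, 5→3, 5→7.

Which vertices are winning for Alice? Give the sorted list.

8, 9

A0 = {9}
A1: add {8} — 8 (Alice) has 8→9.
A2 = A1; e.g. 0 (Alice) has no edge into A1. Fixed point.
Alice's winning region = {8, 9}.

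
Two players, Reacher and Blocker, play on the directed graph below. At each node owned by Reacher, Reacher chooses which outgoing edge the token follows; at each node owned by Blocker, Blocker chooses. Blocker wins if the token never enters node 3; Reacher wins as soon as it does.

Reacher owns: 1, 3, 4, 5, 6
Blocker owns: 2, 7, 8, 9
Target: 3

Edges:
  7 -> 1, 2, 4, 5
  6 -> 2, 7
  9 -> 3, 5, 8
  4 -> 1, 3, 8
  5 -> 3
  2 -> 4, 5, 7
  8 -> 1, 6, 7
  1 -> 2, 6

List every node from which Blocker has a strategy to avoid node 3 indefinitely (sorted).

1, 2, 6, 7, 8, 9

A0 = {3}
A1: add {4, 5} — 4 (Reacher) has 4→3; 5 (Reacher) has 5→3.
A2 = A1; e.g. 1 (Reacher) has no edge into A1. Fixed point.
Reacher's attractor = {3, 4, 5}; Blocker avoids the target exactly from the complement.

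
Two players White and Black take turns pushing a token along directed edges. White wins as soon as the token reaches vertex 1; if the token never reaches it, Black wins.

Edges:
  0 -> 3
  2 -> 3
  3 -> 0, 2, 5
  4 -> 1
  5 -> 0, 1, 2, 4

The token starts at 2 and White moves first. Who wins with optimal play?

Track states (vertex, player-to-move).
A0 = {(1,White), (1,Black)}
A1: add {(4,White), (4,Black), (5,White)}.
A2 = A1; e.g. (0,White) stays out. (2,White) never enters ⇒ Black avoids the target.

Black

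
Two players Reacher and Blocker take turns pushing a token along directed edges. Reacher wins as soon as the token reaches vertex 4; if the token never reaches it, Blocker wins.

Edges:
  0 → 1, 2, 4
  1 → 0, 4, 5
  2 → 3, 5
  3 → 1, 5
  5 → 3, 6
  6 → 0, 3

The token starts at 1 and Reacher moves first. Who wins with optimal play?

Track states (vertex, player-to-move).
A0 = {(4,Reacher), (4,Blocker)}
A1: add {(0,Reacher), (1,Reacher)}.
(1,Reacher) ∈ A1 ⇒ Reacher forces the target.

Reacher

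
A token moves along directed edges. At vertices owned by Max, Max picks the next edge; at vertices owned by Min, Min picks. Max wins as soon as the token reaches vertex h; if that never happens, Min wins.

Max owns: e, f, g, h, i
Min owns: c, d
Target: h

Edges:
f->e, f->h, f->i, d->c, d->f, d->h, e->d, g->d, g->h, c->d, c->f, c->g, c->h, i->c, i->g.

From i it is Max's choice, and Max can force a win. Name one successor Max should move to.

A0 = {h}
A1: add {f, g} — f (Max) has f→h; g (Max) has g→h.
A2: add {i} — i (Max) has i→g.
A3 = A2; e.g. c (Min) can still go to d. Fixed point.
From i, successor g is in the attractor (rank 1); the other successor c is not.

g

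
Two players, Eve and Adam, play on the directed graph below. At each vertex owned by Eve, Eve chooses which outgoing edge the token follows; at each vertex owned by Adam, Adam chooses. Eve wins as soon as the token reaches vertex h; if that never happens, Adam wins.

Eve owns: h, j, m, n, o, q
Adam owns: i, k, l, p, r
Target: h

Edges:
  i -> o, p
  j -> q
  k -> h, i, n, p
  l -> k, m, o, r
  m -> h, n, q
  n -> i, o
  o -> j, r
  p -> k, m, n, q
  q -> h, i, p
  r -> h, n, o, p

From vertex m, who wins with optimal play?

Eve

A0 = {h}
A1: add {m, q} — m (Eve) has m→h; q (Eve) has q→h.
m ∈ A1, so Eve can force the target.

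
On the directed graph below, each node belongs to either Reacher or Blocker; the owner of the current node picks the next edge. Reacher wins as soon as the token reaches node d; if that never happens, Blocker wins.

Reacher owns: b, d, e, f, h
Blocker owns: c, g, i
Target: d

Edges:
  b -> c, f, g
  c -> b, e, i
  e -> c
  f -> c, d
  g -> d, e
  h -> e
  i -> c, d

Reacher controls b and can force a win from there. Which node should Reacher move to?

A0 = {d}
A1: add {f} — f (Reacher) has f→d.
A2: add {b} — b (Reacher) has b→f.
A3 = A2; e.g. c (Blocker) can still go to e. Fixed point.
From b, successor f is in the attractor (rank 1); the other successors c, g are not.

f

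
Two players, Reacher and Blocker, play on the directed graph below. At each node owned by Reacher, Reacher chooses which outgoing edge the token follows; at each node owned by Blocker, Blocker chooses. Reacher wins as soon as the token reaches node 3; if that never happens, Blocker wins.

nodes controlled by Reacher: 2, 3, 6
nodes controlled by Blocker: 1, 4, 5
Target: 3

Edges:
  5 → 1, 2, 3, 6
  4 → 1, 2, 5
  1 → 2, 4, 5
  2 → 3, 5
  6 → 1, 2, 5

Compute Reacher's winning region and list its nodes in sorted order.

2, 3, 6

A0 = {3}
A1: add {2} — 2 (Reacher) has 2→3.
A2: add {6} — 6 (Reacher) has 6→2.
A3 = A2; e.g. 1 (Blocker) can still go to 4. Fixed point.
Reacher's winning region = {2, 3, 6}.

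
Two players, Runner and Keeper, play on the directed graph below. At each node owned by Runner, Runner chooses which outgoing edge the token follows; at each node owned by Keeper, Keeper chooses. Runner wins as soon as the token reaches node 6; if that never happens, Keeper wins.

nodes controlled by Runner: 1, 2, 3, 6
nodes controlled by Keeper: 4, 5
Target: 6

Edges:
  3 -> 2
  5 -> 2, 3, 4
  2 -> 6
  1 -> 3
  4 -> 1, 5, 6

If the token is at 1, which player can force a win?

A0 = {6}
A1: add {2} — 2 (Runner) has 2→6.
A2: add {3} — 3 (Runner) has 3→2.
A3: add {1} — 1 (Runner) has 1→3.
A4 = A3; e.g. 4 (Keeper) can still go to 5. Fixed point.
1 ∈ A3, so Runner can force the target.

Runner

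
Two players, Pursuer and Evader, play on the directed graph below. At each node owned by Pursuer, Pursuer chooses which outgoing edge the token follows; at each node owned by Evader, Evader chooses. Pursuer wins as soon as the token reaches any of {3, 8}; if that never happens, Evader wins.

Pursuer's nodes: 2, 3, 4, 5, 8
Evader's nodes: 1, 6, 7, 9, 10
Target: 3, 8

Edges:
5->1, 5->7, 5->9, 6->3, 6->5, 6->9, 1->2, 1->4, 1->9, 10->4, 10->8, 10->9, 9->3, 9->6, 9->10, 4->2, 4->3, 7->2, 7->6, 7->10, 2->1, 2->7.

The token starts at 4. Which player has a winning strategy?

Pursuer

A0 = {3, 8}
A1: add {4} — 4 (Pursuer) has 4→3.
A2 = A1; e.g. 1 (Evader) can still go to 2. Fixed point.
4 ∈ A1, so Pursuer can force the target.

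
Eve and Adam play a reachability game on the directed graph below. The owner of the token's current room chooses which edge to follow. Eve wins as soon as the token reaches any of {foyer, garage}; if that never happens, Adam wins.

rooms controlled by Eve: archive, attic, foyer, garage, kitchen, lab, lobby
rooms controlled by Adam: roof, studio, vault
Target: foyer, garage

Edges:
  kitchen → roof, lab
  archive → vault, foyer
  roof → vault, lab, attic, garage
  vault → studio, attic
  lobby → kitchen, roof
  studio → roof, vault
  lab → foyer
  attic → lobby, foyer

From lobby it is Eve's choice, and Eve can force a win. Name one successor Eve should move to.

kitchen

A0 = {foyer, garage}
A1: add {archive, attic, lab} — archive (Eve) has archive→foyer; lab (Eve) has lab→foyer; attic (Eve) has attic→foyer.
A2: add {kitchen} — kitchen (Eve) has kitchen→lab.
A3: add {lobby} — lobby (Eve) has lobby→kitchen.
A4 = A3; e.g. roof (Adam) can still go to vault. Fixed point.
From lobby, successor kitchen is in the attractor (rank 2); the other successor roof is not.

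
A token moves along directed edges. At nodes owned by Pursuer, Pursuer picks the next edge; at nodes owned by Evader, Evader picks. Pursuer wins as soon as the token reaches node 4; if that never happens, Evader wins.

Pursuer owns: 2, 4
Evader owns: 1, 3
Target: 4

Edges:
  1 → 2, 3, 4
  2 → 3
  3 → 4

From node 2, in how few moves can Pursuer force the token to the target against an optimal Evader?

A0 = {4}
A1: add {3} — 3 (Evader): all of {4} already in.
A2: add {2} — 2 (Pursuer) has 2→3.
2 enters the attractor at level 2, so Pursuer can force the target in 2 moves from there.

2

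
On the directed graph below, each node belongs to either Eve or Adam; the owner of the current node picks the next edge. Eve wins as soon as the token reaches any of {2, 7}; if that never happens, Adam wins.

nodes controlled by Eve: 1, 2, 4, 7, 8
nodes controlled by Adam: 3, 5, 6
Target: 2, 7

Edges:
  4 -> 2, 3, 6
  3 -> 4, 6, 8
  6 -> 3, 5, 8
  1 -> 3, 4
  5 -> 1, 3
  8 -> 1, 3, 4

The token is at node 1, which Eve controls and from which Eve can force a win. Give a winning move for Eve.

A0 = {2, 7}
A1: add {4} — 4 (Eve) has 4→2.
A2: add {1, 8} — 1 (Eve) has 1→4; 8 (Eve) has 8→4.
A3 = A2; e.g. 3 (Adam) can still go to 6. Fixed point.
From 1, successor 4 is in the attractor (rank 1); the other successor 3 is not.

4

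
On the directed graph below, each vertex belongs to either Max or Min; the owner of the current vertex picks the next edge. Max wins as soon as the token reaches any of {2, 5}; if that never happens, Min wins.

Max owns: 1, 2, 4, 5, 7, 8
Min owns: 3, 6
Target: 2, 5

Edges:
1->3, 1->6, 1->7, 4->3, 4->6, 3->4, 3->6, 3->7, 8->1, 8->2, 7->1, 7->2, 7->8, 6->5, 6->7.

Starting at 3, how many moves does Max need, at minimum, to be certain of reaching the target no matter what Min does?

4

A0 = {2, 5}
A1: add {7, 8} — 7 (Max) has 7→2; 8 (Max) has 8→2.
A2: add {1, 6} — 1 (Max) has 1→7; 6 (Min): all of {5, 7} already in.
A3: add {4} — 4 (Max) has 4→6.
A4: add {3} — 3 (Min): all of {4, 6, 7} already in.
A4 = all vertices. Fixed point.
3 enters the attractor at level 4, so Max can force the target in 4 moves from there.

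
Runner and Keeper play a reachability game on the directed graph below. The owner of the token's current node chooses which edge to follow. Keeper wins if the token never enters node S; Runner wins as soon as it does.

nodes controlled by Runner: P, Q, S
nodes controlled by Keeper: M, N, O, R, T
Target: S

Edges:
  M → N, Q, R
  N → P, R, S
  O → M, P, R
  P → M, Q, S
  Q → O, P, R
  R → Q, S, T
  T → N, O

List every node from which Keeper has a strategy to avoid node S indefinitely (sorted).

A0 = {S}
A1: add {P} — P (Runner) has P→S.
A2: add {Q} — Q (Runner) has Q→P.
A3 = A2; e.g. M (Keeper) can still go to N. Fixed point.
Runner's attractor = {P, Q, S}; Keeper avoids the target exactly from the complement.

M, N, O, R, T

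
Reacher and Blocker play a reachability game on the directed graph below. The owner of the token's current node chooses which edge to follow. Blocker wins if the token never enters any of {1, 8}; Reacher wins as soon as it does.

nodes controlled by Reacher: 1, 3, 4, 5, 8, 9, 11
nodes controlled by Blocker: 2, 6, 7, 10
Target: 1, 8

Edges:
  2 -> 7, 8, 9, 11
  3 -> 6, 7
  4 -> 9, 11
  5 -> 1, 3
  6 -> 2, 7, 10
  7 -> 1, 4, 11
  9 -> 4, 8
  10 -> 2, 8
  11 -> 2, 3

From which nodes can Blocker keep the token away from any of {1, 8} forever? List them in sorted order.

A0 = {1, 8}
A1: add {5, 9} — 5 (Reacher) has 5→1; 9 (Reacher) has 9→8.
A2: add {4} — 4 (Reacher) has 4→9.
A3 = A2; e.g. 2 (Blocker) can still go to 7. Fixed point.
Reacher's attractor = {1, 4, 5, 8, 9}; Blocker avoids the target exactly from the complement.

2, 3, 6, 7, 10, 11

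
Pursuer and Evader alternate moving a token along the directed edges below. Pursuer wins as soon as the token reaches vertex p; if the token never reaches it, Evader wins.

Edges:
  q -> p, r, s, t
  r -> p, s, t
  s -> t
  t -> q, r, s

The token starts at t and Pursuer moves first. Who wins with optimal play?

Evader

Track states (vertex, player-to-move).
A0 = {(p,Pursuer), (p,Evader)}
A1: add {(q,Pursuer), (r,Pursuer)}.
A2 = A1; e.g. (q,Evader) stays out. (t,Pursuer) never enters ⇒ Evader avoids the target.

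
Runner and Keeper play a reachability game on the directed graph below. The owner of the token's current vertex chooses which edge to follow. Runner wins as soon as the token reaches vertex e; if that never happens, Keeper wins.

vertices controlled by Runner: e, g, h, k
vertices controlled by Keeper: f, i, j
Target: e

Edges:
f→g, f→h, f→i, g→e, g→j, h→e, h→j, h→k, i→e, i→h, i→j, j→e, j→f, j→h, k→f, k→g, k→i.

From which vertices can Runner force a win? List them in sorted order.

A0 = {e}
A1: add {g, h} — g (Runner) has g→e; h (Runner) has h→e.
A2: add {k} — k (Runner) has k→g.
A3 = A2; e.g. f (Keeper) can still go to i. Fixed point.
Runner's winning region = {e, g, h, k}.

e, g, h, k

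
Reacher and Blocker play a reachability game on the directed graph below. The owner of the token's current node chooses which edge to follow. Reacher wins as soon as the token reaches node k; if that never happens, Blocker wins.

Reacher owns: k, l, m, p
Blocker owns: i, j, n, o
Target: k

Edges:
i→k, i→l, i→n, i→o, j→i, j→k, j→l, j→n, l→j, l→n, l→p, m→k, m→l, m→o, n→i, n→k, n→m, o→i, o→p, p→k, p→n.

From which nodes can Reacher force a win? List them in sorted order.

A0 = {k}
A1: add {m, p} — m (Reacher) has m→k; p (Reacher) has p→k.
A2: add {l} — l (Reacher) has l→p.
A3 = A2; e.g. i (Blocker) can still go to n. Fixed point.
Reacher's winning region = {k, l, m, p}.

k, l, m, p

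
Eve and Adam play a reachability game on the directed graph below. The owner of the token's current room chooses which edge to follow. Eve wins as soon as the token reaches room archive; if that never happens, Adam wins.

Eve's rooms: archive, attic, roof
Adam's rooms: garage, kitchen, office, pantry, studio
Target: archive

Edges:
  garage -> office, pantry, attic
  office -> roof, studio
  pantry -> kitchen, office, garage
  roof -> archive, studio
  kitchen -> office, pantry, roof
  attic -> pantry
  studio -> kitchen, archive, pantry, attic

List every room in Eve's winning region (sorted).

A0 = {archive}
A1: add {roof} — roof (Eve) has roof→archive.
A2 = A1; e.g. kitchen (Adam) can still go to office. Fixed point.
Eve's winning region = {archive, roof}.

archive, roof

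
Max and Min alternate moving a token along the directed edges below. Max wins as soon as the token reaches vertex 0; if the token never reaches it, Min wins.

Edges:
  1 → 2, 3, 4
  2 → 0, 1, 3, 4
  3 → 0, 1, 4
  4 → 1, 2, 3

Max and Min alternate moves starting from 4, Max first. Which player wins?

Track states (vertex, player-to-move).
A0 = {(0,Max), (0,Min)}
A1: add {(2,Max), (3,Max)}.
A2 = A1; e.g. (1,Max) stays out. (4,Max) never enters ⇒ Min avoids the target.

Min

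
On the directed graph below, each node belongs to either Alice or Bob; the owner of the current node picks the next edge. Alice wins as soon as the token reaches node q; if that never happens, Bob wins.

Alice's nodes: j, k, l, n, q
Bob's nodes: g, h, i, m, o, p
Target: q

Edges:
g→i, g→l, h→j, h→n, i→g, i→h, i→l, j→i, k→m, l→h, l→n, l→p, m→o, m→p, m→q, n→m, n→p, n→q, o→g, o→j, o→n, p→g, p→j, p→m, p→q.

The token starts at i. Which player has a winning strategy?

Bob

A0 = {q}
A1: add {n} — n (Alice) has n→q.
A2: add {l} — l (Alice) has l→n.
A3 = A2; e.g. g (Bob) can still go to i. Fixed point.
i never enters the attractor, so Bob can avoid the target forever.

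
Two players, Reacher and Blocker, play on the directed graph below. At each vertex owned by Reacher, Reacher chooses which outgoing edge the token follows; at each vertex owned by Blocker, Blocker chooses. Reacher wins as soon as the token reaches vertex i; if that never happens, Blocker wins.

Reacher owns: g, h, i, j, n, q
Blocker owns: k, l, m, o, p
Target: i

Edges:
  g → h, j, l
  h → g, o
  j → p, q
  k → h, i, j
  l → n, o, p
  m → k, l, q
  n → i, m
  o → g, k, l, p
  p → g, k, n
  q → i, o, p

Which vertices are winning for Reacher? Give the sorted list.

A0 = {i}
A1: add {n, q} — n (Reacher) has n→i; q (Reacher) has q→i.
A2: add {j} — j (Reacher) has j→q.
A3: add {g} — g (Reacher) has g→j.
A4: add {h} — h (Reacher) has h→g.
A5: add {k} — k (Blocker): all of {h, i, j} already in.
A6: add {p} — p (Blocker): all of {g, k, n} already in.
A7 = A6; e.g. l (Blocker) can still go to o. Fixed point.
Reacher's winning region = {g, h, i, j, k, n, p, q}.

g, h, i, j, k, n, p, q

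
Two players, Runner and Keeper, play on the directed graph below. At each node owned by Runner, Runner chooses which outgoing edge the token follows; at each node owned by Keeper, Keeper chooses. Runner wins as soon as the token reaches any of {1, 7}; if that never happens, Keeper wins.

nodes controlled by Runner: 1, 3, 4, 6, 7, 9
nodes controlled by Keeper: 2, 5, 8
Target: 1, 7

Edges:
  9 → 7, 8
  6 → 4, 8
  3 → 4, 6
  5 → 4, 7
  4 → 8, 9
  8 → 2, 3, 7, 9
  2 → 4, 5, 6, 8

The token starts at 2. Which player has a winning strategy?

Keeper

A0 = {1, 7}
A1: add {9} — 9 (Runner) has 9→7.
A2: add {4} — 4 (Runner) has 4→9.
A3: add {3, 5, 6} — 3 (Runner) has 3→4; 5 (Keeper): all of {4, 7} already in; 6 (Runner) has 6→4.
A4 = A3; e.g. 2 (Keeper) can still go to 8. Fixed point.
2 never enters the attractor, so Keeper can avoid the target forever.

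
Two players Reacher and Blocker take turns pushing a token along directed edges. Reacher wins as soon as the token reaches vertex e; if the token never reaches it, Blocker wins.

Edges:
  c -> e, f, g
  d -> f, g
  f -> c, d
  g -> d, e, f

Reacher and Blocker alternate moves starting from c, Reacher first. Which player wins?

Track states (vertex, player-to-move).
A0 = {(e,Reacher), (e,Blocker)}
A1: add {(c,Reacher), (g,Reacher)}.
(c,Reacher) ∈ A1 ⇒ Reacher forces the target.

Reacher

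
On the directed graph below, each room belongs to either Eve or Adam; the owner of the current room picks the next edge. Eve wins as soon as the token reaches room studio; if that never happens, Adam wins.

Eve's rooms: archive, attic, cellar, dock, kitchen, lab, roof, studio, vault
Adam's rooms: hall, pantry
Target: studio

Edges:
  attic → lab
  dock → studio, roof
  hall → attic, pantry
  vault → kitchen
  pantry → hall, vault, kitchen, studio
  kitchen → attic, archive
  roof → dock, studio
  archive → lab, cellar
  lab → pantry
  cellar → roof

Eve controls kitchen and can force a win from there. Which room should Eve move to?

A0 = {studio}
A1: add {dock, roof} — dock (Eve) has dock→studio; roof (Eve) has roof→studio.
A2: add {cellar} — cellar (Eve) has cellar→roof.
A3: add {archive} — archive (Eve) has archive→cellar.
A4: add {kitchen} — kitchen (Eve) has kitchen→archive.
A5: add {vault} — vault (Eve) has vault→kitchen.
A6 = A5; e.g. attic (Eve) has no edge into A5. Fixed point.
From kitchen, successor archive is in the attractor (rank 3); the other successor attic is not.

archive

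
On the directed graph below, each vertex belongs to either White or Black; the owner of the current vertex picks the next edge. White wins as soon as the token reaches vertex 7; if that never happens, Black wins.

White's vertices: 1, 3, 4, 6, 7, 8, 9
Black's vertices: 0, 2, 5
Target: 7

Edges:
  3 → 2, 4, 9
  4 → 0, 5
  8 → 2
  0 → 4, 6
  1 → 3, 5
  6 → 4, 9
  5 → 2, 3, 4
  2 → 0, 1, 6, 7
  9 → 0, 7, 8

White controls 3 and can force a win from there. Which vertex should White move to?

9

A0 = {7}
A1: add {9} — 9 (White) has 9→7.
A2: add {3, 6} — 3 (White) has 3→9; 6 (White) has 6→9.
A3: add {1} — 1 (White) has 1→3.
A4 = A3; e.g. 0 (Black) can still go to 4. Fixed point.
From 3, successor 9 is in the attractor (rank 1); the other successors 2, 4 are not.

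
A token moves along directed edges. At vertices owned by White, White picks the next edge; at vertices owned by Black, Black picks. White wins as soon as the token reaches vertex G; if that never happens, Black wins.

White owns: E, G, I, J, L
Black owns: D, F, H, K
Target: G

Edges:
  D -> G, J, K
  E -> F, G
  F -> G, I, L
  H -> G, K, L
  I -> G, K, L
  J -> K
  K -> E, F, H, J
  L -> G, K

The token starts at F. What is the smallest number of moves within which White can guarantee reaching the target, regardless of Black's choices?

2

A0 = {G}
A1: add {E, I, L} — E (White) has E→G; I (White) has I→G; L (White) has L→G.
A2: add {F} — F (Black): all of {G, I, L} already in.
A3 = A2; e.g. D (Black) can still go to J. Fixed point.
F enters the attractor at level 2, so White can force the target in 2 moves from there.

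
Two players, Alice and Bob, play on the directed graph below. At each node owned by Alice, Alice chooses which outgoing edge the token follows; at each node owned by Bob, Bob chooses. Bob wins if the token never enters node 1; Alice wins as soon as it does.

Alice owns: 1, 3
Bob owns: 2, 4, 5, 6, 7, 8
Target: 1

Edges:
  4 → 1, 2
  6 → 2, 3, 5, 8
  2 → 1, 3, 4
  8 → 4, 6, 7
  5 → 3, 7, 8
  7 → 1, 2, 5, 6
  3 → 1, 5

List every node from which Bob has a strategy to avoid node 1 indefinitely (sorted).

A0 = {1}
A1: add {3} — 3 (Alice) has 3→1.
A2 = A1; e.g. 2 (Bob) can still go to 4. Fixed point.
Alice's attractor = {1, 3}; Bob avoids the target exactly from the complement.

2, 4, 5, 6, 7, 8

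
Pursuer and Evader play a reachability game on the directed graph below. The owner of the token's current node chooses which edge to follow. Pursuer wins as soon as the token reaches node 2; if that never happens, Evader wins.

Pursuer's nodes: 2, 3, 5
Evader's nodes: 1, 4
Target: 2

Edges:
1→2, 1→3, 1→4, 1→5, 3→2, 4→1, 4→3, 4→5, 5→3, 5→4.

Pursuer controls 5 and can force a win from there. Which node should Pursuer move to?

A0 = {2}
A1: add {3} — 3 (Pursuer) has 3→2.
A2: add {5} — 5 (Pursuer) has 5→3.
A3 = A2; e.g. 1 (Evader) can still go to 4. Fixed point.
From 5, successor 3 is in the attractor (rank 1); the other successor 4 is not.

3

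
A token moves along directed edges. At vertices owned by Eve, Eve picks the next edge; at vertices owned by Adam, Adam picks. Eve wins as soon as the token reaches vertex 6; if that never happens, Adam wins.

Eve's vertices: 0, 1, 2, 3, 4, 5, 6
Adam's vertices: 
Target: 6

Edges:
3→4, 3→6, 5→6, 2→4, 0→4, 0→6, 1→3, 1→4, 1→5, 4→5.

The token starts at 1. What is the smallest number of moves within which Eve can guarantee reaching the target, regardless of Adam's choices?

2

A0 = {6}
A1: add {0, 3, 5} — 0 (Eve) has 0→6; 3 (Eve) has 3→6; 5 (Eve) has 5→6.
A2: add {1, 4} — 1 (Eve) has 1→3; 4 (Eve) has 4→5.
1 enters the attractor at level 2, so Eve can force the target in 2 moves from there.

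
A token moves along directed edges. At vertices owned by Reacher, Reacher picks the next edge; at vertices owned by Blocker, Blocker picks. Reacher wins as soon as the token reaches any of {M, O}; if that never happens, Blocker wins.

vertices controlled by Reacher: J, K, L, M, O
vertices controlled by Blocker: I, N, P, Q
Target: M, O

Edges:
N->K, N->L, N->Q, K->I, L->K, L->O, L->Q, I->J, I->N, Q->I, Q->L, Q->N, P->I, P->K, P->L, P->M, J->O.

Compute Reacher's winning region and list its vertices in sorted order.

J, L, M, O

A0 = {M, O}
A1: add {J, L} — J (Reacher) has J→O; L (Reacher) has L→O.
A2 = A1; e.g. I (Blocker) can still go to N. Fixed point.
Reacher's winning region = {J, L, M, O}.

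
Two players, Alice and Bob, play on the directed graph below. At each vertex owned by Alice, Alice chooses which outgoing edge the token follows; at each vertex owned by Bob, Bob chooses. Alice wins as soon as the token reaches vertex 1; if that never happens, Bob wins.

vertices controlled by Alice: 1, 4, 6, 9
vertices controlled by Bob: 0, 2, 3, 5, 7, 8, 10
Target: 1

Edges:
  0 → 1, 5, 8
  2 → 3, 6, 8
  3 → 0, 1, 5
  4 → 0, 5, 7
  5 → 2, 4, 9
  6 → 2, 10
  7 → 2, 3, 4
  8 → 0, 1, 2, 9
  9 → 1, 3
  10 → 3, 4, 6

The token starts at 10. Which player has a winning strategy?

Bob

A0 = {1}
A1: add {9} — 9 (Alice) has 9→1.
A2 = A1; e.g. 0 (Bob) can still go to 5. Fixed point.
10 never enters the attractor, so Bob can avoid the target forever.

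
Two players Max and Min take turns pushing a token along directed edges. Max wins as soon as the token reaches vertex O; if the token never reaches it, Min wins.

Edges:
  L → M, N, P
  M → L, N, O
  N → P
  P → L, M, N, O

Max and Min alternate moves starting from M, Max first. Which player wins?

Track states (vertex, player-to-move).
A0 = {(O,Max), (O,Min)}
A1: add {(M,Max), (P,Max)}.
(M,Max) ∈ A1 ⇒ Max forces the target.

Max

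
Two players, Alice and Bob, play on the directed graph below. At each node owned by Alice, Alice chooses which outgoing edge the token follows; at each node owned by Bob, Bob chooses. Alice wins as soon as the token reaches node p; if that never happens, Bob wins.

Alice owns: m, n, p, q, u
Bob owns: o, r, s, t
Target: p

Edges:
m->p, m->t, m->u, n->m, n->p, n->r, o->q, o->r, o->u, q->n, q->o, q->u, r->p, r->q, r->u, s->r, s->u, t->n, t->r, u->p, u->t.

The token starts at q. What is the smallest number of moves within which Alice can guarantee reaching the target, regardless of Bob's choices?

2

A0 = {p}
A1: add {m, n, u} — m (Alice) has m→p; n (Alice) has n→p; u (Alice) has u→p.
A2: add {q} — q (Alice) has q→n.
q enters the attractor at level 2, so Alice can force the target in 2 moves from there.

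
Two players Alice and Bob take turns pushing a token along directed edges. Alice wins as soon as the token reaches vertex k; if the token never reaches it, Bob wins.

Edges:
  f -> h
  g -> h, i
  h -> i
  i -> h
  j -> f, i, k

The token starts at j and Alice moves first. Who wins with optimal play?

Track states (vertex, player-to-move).
A0 = {(k,Alice), (k,Bob)}
A1: add {(j,Alice)}.
(j,Alice) ∈ A1 ⇒ Alice forces the target.

Alice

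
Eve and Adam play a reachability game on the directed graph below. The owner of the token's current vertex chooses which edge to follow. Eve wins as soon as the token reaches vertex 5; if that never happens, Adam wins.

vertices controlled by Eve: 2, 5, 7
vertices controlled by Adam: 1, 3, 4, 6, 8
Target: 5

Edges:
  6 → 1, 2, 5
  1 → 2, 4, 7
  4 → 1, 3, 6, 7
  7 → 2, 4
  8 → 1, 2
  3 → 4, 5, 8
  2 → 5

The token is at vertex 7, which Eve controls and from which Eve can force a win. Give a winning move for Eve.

2

A0 = {5}
A1: add {2} — 2 (Eve) has 2→5.
A2: add {7} — 7 (Eve) has 7→2.
A3 = A2; e.g. 1 (Adam) can still go to 4. Fixed point.
From 7, successor 2 is in the attractor (rank 1); the other successor 4 is not.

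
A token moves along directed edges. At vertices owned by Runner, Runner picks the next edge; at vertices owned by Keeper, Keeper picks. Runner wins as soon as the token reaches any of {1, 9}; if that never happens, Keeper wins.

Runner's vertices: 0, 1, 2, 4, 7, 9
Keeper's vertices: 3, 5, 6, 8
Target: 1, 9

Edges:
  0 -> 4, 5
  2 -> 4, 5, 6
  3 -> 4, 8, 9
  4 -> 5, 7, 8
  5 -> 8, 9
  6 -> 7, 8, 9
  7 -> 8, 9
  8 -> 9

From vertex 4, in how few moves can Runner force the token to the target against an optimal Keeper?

A0 = {1, 9}
A1: add {7, 8} — 7 (Runner) has 7→9; 8 (Keeper): all of {9} already in.
A2: add {4, 5, 6} — 4 (Runner) has 4→7; 5 (Keeper): all of {8, 9} already in; 6 (Keeper): all of {7, 8, 9} already in.
4 enters the attractor at level 2, so Runner can force the target in 2 moves from there.

2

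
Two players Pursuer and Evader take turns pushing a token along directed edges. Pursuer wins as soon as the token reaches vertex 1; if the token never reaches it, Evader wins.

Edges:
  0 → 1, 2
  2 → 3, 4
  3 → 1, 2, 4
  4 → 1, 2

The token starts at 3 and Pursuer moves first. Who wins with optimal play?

Pursuer

Track states (vertex, player-to-move).
A0 = {(1,Pursuer), (1,Evader)}
A1: add {(0,Pursuer), (3,Pursuer), (4,Pursuer)}.
(3,Pursuer) ∈ A1 ⇒ Pursuer forces the target.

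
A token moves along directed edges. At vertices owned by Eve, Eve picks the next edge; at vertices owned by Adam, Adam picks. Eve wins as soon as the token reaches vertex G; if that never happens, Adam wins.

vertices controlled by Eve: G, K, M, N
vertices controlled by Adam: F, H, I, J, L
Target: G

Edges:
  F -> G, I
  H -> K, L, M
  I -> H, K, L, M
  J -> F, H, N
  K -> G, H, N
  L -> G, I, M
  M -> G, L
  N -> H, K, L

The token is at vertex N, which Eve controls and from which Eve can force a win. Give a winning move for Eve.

K

A0 = {G}
A1: add {K, M} — K (Eve) has K→G; M (Eve) has M→G.
A2: add {N} — N (Eve) has N→K.
A3 = A2; e.g. F (Adam) can still go to I. Fixed point.
From N, successor K is in the attractor (rank 1); the other successors H, L are not.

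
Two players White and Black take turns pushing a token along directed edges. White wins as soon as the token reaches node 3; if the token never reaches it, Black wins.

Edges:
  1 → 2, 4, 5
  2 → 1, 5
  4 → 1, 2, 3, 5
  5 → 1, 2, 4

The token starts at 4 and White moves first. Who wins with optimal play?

Track states (vertex, player-to-move).
A0 = {(3,White), (3,Black)}
A1: add {(4,White)}.
(4,White) ∈ A1 ⇒ White forces the target.

White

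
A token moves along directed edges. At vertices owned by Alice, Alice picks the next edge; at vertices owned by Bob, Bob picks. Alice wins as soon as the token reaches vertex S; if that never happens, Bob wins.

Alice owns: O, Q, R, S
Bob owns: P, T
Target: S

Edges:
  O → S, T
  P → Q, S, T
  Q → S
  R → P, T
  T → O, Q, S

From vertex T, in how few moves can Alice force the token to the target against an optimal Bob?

2

A0 = {S}
A1: add {O, Q} — O (Alice) has O→S; Q (Alice) has Q→S.
A2: add {T} — T (Bob): all of {O, Q, S} already in.
T enters the attractor at level 2, so Alice can force the target in 2 moves from there.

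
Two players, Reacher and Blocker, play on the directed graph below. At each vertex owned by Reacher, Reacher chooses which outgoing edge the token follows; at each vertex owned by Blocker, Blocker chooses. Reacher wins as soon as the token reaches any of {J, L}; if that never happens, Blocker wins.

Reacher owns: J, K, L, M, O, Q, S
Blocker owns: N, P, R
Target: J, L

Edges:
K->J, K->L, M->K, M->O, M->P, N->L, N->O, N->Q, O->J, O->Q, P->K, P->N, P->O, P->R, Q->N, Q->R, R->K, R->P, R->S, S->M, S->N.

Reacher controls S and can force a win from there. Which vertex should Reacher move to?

M

A0 = {J, L}
A1: add {K, O} — K (Reacher) has K→J; O (Reacher) has O→J.
A2: add {M} — M (Reacher) has M→K.
A3: add {S} — S (Reacher) has S→M.
A4 = A3; e.g. N (Blocker) can still go to Q. Fixed point.
From S, successor M is in the attractor (rank 2); the other successor N is not.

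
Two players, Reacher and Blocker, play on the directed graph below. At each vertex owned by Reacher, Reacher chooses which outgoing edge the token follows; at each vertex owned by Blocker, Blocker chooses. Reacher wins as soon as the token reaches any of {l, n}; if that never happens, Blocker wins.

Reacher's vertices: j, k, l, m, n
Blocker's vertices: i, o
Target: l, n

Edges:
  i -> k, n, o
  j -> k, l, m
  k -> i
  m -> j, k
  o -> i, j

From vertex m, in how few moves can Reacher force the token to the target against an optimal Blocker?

A0 = {l, n}
A1: add {j} — j (Reacher) has j→l.
A2: add {m} — m (Reacher) has m→j.
A3 = A2; e.g. i (Blocker) can still go to k. Fixed point.
m enters the attractor at level 2, so Reacher can force the target in 2 moves from there.

2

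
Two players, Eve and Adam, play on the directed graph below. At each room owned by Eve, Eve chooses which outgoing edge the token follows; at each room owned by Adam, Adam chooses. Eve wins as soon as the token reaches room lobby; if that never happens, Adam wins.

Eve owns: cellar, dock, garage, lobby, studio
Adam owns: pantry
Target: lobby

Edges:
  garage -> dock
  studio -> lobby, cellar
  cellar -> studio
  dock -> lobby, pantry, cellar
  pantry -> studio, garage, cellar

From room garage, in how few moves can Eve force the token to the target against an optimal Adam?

A0 = {lobby}
A1: add {dock, studio} — studio (Eve) has studio→lobby; dock (Eve) has dock→lobby.
A2: add {cellar, garage} — garage (Eve) has garage→dock; cellar (Eve) has cellar→studio.
garage enters the attractor at level 2, so Eve can force the target in 2 moves from there.

2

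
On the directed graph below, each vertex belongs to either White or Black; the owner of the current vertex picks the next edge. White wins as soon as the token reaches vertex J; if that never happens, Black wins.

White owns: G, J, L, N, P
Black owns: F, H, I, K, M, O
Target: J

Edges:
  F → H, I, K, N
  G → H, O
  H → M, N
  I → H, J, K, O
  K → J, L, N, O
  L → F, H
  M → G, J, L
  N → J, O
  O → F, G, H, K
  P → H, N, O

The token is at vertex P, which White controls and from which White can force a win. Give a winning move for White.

N

A0 = {J}
A1: add {N} — N (White) has N→J.
A2: add {P} — P (White) has P→N.
A3 = A2; e.g. F (Black) can still go to H. Fixed point.
From P, successor N is in the attractor (rank 1); the other successors H, O are not.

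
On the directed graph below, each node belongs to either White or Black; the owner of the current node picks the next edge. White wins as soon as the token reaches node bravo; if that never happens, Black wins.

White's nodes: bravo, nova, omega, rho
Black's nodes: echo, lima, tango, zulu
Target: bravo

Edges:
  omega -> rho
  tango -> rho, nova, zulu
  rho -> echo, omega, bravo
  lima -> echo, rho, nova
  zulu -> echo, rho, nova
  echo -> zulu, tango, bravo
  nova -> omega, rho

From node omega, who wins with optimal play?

A0 = {bravo}
A1: add {rho} — rho (White) has rho→bravo.
A2: add {nova, omega} — omega (White) has omega→rho; nova (White) has nova→rho.
A3 = A2; e.g. echo (Black) can still go to zulu. Fixed point.
omega ∈ A2, so White can force the target.

White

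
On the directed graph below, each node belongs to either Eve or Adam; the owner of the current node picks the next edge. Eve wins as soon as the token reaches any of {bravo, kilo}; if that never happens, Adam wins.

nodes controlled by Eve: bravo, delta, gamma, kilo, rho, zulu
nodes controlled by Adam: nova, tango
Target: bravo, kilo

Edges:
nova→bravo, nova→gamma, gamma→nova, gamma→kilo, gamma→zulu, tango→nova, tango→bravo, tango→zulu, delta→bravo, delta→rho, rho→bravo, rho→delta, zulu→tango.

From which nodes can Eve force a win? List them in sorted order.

bravo, delta, gamma, kilo, nova, rho

A0 = {bravo, kilo}
A1: add {delta, gamma, rho} — gamma (Eve) has gamma→kilo; rho (Eve) has rho→bravo; delta (Eve) has delta→bravo.
A2: add {nova} — nova (Adam): all of {bravo, gamma} already in.
A3 = A2; e.g. zulu (Eve) has no edge into A2. Fixed point.
Eve's winning region = {bravo, delta, gamma, kilo, nova, rho}.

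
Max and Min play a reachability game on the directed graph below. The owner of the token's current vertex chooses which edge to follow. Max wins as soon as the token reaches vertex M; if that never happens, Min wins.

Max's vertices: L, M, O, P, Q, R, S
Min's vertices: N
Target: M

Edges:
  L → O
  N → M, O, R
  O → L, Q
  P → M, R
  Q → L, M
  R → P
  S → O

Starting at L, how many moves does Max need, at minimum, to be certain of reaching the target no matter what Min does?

3

A0 = {M}
A1: add {P, Q} — P (Max) has P→M; Q (Max) has Q→M.
A2: add {O, R} — O (Max) has O→Q; R (Max) has R→P.
A3: add {L, N, S} — L (Max) has L→O; N (Min): all of {M, O, R} already in; S (Max) has S→O.
A3 = all vertices. Fixed point.
L enters the attractor at level 3, so Max can force the target in 3 moves from there.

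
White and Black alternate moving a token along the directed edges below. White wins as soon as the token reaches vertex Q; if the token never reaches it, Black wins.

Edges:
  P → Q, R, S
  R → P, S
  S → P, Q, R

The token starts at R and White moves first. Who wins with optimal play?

Track states (vertex, player-to-move).
A0 = {(Q,White), (Q,Black)}
A1: add {(P,White), (S,White)}.
A2: add {(R,Black)}.
A3 = A2; e.g. (P,Black) stays out. (R,White) never enters ⇒ Black avoids the target.

Black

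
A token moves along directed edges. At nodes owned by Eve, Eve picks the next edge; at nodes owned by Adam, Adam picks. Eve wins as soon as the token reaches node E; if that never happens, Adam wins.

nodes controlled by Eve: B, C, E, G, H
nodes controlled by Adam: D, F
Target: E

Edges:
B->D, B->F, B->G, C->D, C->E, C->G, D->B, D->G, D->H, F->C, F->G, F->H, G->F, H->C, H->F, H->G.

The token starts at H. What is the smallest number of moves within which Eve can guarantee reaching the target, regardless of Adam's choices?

2

A0 = {E}
A1: add {C} — C (Eve) has C→E.
A2: add {H} — H (Eve) has H→C.
A3 = A2; e.g. B (Eve) has no edge into A2. Fixed point.
H enters the attractor at level 2, so Eve can force the target in 2 moves from there.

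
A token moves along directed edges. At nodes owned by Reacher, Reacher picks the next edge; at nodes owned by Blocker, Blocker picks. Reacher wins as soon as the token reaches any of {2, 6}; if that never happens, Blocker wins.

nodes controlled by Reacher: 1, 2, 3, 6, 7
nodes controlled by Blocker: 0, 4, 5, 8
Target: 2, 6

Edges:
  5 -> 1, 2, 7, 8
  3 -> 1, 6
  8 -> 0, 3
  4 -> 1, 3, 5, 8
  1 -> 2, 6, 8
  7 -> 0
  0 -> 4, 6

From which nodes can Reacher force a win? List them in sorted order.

A0 = {2, 6}
A1: add {1, 3} — 1 (Reacher) has 1→2; 3 (Reacher) has 3→6.
A2 = A1; e.g. 0 (Blocker) can still go to 4. Fixed point.
Reacher's winning region = {1, 2, 3, 6}.

1, 2, 3, 6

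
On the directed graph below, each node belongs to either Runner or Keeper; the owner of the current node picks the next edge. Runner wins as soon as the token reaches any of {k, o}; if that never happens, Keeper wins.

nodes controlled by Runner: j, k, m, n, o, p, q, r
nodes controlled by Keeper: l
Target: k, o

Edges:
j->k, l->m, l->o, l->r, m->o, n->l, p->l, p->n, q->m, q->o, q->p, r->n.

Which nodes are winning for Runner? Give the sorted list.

j, k, m, o, q

A0 = {k, o}
A1: add {j, m, q} — j (Runner) has j→k; m (Runner) has m→o; q (Runner) has q→o.
A2 = A1; e.g. l (Keeper) can still go to r. Fixed point.
Runner's winning region = {j, k, m, o, q}.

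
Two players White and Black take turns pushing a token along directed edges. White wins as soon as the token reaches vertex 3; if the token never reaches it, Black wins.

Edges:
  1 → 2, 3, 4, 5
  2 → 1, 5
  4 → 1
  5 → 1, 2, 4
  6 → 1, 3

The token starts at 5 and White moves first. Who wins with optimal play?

White

Track states (vertex, player-to-move).
A0 = {(3,White), (3,Black)}
A1: add {(1,White), (6,White)}.
A2: add {(4,Black), (6,Black)}.
A3: add {(5,White)}.
(5,White) ∈ A3 ⇒ White forces the target.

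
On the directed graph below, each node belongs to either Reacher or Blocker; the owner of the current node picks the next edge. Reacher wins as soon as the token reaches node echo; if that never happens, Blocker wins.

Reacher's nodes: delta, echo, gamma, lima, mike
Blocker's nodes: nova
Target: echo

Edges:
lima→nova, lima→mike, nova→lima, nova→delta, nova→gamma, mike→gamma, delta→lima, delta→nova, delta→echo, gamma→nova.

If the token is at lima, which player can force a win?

Blocker

A0 = {echo}
A1: add {delta} — delta (Reacher) has delta→echo.
A2 = A1; e.g. lima (Reacher) has no edge into A1. Fixed point.
lima never enters the attractor, so Blocker can avoid the target forever.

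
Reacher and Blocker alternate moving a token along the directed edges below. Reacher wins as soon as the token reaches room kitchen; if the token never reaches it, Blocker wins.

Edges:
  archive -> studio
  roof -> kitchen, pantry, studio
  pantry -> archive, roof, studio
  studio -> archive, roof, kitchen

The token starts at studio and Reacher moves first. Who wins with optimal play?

Reacher

Track states (vertex, player-to-move).
A0 = {(kitchen,Reacher), (kitchen,Blocker)}
A1: add {(roof,Reacher), (studio,Reacher)}.
(studio,Reacher) ∈ A1 ⇒ Reacher forces the target.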